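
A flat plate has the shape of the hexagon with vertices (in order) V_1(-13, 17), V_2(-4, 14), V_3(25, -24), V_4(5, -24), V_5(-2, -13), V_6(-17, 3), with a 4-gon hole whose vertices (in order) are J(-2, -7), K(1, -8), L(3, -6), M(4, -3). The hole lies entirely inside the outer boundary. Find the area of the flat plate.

708

Outer boundary:
Apply the shoelace (surveyor's) formula: 2A = Σ (x_i·y_{i+1} − x_{i+1}·y_i), indices taken mod 6.
V_1→V_2: (-13)(14) − (-4)(17) = -114
V_2→V_3: (-4)(-24) − (25)(14) = -254
V_3→V_4: (25)(-24) − (5)(-24) = -480
V_4→V_5: (5)(-13) − (-2)(-24) = -113
V_5→V_6: (-2)(3) − (-17)(-13) = -227
V_6→V_1: (-17)(17) − (-13)(3) = -250
Σ = -1438
Area = |Σ|/2 = 719.
Hole:
Apply Gauss's area formula: 2A = Σ (x_i·y_{i+1} − x_{i+1}·y_i), indices taken mod 4.
J→K: (-2)(-8) − (1)(-7) = 23
K→L: (1)(-6) − (3)(-8) = 18
L→M: (3)(-3) − (4)(-6) = 15
M→J: (4)(-7) − (-2)(-3) = -34
Σ = 22
Area = |Σ|/2 = 11.
Net area = 719 − 11 = 708.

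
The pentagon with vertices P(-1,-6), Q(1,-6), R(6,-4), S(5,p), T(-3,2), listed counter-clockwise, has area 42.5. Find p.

-1

The doubled signed area Σ (x_i y_{i+1} − x_{i+1} y_i) is linear in p.
With p=0 it equals 94; the coefficient of p is 9 (from the two edges through S).
So 9·p + 94 = 2·42.5 = 85 ⇒ p = -1.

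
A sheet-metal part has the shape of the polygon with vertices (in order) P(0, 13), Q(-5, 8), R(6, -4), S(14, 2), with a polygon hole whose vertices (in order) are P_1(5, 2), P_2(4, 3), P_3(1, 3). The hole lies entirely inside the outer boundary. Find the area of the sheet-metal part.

Outer boundary:
Apply the shoelace (surveyor's) formula: 2A = Σ (x_i·y_{i+1} − x_{i+1}·y_i), indices taken mod 4.
Σ = (65) + (-28) + (68) + (182) = 287
Area = |Σ|/2 = 143.5.
Hole:
Apply the surveyor's formula: 2A = Σ (x_i·y_{i+1} − x_{i+1}·y_i), indices taken mod 3.
Cross-terms: 7, 9, -13  ⇒  Σ = 3
Area = |Σ|/2 = 1.5.
Net area = 143.5 − 1.5 = 142.

142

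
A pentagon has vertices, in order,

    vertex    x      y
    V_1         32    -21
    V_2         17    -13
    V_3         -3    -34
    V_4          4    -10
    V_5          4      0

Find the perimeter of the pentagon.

|V_1V_2| = √((-15)² + (8)²) = √289 = 17
|V_2V_3| = √((-20)² + (-21)²) = √841 = 29
|V_3V_4| = √((7)² + (24)²) = √625 = 25
|V_4V_5| = √((0)² + (10)²) = √100 = 10
|V_5V_1| = √((28)² + (-21)²) = √1225 = 35
Perimeter = 17 + 29 + 25 + 10 + 35 = 116.

116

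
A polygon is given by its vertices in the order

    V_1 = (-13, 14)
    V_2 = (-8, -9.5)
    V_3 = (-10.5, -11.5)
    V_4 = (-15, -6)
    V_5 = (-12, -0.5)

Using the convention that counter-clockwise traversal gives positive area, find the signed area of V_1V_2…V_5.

Apply the surveyor's formula: 2A = Σ (x_i·y_{i+1} − x_{i+1}·y_i), indices taken mod 5.
V_1→V_2: (-13)(-9.5) − (-8)(14) = 235.5
V_2→V_3: (-8)(-11.5) − (-10.5)(-9.5) = -7.75
V_3→V_4: (-10.5)(-6) − (-15)(-11.5) = -109.5
V_4→V_5: (-15)(-0.5) − (-12)(-6) = -64.5
V_5→V_1: (-12)(14) − (-13)(-0.5) = -174.5
Σ = -120.75
Signed area = Σ/2 = -60.375 (negative ⇒ clockwise traversal).

-60.375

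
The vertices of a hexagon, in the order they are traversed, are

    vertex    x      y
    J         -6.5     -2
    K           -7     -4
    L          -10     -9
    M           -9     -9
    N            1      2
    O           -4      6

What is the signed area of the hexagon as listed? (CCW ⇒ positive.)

48

J→K: (-6.5)(-4) − (-7)(-2) = 12
K→L: (-7)(-9) − (-10)(-4) = 23
L→M: (-10)(-9) − (-9)(-9) = 9
M→N: (-9)(2) − (1)(-9) = -9
N→O: (1)(6) − (-4)(2) = 14
O→J: (-4)(-2) − (-6.5)(6) = 47
Σ = 96
Signed area = Σ/2 = 48 (positive ⇒ counter-clockwise traversal).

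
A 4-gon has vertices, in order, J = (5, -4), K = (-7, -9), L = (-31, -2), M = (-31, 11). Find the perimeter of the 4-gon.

|JK| = √((-12)² + (-5)²) = √169 = 13
|KL| = √((-24)² + (7)²) = √625 = 25
|LM| = √((0)² + (13)²) = √169 = 13
|MJ| = √((36)² + (-15)²) = √1521 = 39
Perimeter = 13 + 25 + 13 + 39 = 90.

90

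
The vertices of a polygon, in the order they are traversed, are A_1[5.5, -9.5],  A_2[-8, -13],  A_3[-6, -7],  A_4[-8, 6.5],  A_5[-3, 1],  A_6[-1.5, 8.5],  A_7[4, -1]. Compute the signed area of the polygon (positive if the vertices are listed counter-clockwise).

-171

A_1→A_2: (5.5)(-13) − (-8)(-9.5) = -147.5
A_2→A_3: (-8)(-7) − (-6)(-13) = -22
A_3→A_4: (-6)(6.5) − (-8)(-7) = -95
A_4→A_5: (-8)(1) − (-3)(6.5) = 11.5
A_5→A_6: (-3)(8.5) − (-1.5)(1) = -24
A_6→A_7: (-1.5)(-1) − (4)(8.5) = -32.5
A_7→A_1: (4)(-9.5) − (5.5)(-1) = -32.5
Σ = -342
Signed area = Σ/2 = -171 (negative ⇒ clockwise traversal).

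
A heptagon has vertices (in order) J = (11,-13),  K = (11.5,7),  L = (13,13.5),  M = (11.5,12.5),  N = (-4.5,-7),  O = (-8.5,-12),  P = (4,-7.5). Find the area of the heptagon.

Σ = (226.5) + (64.25) + (7.25) + (-24.25) + (-5.5) + (111.75) + (30.5) = 410.5
Area = |Σ|/2 = 205.25.

205.25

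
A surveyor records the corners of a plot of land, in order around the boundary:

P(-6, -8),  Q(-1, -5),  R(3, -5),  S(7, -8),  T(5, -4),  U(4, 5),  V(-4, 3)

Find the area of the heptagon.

Σ = (22) + (20) + (11) + (12) + (41) + (32) + (50) = 188
Area = |Σ|/2 = 94.

94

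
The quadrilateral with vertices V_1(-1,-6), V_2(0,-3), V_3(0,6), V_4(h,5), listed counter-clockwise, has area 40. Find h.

The doubled signed area Σ (x_i y_{i+1} − x_{i+1} y_i) is linear in h.
With h=0 it equals 8; the coefficient of h is -12 (from the two edges through V_4).
So -12·h + 8 = 2·40 = 80 ⇒ h = -6.

-6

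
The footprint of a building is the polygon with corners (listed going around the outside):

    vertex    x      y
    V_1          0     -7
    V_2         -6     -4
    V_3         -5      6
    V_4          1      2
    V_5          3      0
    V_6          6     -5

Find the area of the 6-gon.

88.5

V_1→V_2: (0)(-4) − (-6)(-7) = -42
V_2→V_3: (-6)(6) − (-5)(-4) = -56
V_3→V_4: (-5)(2) − (1)(6) = -16
V_4→V_5: (1)(0) − (3)(2) = -6
V_5→V_6: (3)(-5) − (6)(0) = -15
V_6→V_1: (6)(-7) − (0)(-5) = -42
Σ = -177
Area = |Σ|/2 = 88.5.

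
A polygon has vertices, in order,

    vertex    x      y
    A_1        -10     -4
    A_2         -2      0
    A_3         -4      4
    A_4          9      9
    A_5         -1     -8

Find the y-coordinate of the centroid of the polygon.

29/227

Apply Gauss's area formula. First the cross-terms c_i = x_i·y_{i+1} − x_{i+1}·y_i:
  -8, -8, -72, -63, -76  ⇒  2A = -227, A = -113.5.
Then Σ (y_i + y_{i+1})·c_i = -87, so ȳ = -87 / (6·(-113.5)) = 29/227.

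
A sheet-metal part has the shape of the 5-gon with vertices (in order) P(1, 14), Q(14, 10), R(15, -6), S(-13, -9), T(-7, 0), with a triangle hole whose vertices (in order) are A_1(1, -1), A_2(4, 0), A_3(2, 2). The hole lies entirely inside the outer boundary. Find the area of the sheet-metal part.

393

Outer boundary:
Apply the surveyor's formula: 2A = Σ (x_i·y_{i+1} − x_{i+1}·y_i), indices taken mod 5.
Cross-terms: -186, -234, -213, -63, -98  ⇒  Σ = -794
Area = |Σ|/2 = 397.
Hole:
Σ = (4) + (8) + (-4) = 8
Area = |Σ|/2 = 4.
Net area = 397 − 4 = 393.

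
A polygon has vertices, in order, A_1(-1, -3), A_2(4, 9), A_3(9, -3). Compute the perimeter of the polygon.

36

|A_1A_2| = √((5)² + (12)²) = √169 = 13
|A_2A_3| = √((5)² + (-12)²) = √169 = 13
|A_3A_1| = √((-10)² + (0)²) = √100 = 10
Perimeter = 13 + 13 + 10 = 36.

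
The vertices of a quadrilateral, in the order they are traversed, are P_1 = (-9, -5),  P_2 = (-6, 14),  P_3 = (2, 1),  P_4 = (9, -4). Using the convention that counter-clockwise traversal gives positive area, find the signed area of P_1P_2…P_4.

Apply Gauss's area formula: 2A = Σ (x_i·y_{i+1} − x_{i+1}·y_i), indices taken mod 4.
Σ = (-156) + (-34) + (-17) + (-81) = -288
Signed area = Σ/2 = -144 (negative ⇒ clockwise traversal).

-144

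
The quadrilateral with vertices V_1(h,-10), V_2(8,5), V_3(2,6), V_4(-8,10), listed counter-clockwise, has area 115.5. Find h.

Write out the shoelace sum; only the two edges meeting at V_1 involve h:
2·Area = [((-8)·(-10) − h·10) + (h·5 − 8·(-10))] + 106
       = -5·h + 266 = 231
⇒ h = 7.

7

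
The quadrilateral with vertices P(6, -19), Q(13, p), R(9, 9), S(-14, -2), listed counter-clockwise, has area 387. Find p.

Write out the shoelace sum; only the two edges meeting at Q involve p:
2·Area = [(6·p − 13·(-19)) + (13·9 − 9·p)] + 386
       = -3·p + 750 = 774
⇒ p = -8.

-8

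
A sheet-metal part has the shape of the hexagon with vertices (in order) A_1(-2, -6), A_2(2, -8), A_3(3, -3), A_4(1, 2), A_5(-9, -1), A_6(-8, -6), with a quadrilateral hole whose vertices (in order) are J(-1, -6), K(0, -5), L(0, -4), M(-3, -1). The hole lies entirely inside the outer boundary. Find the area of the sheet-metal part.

72

Outer boundary:
Apply the shoelace (surveyor's) formula: 2A = Σ (x_i·y_{i+1} − x_{i+1}·y_i), indices taken mod 6.
A_1→A_2: (-2)(-8) − (2)(-6) = 28
A_2→A_3: (2)(-3) − (3)(-8) = 18
A_3→A_4: (3)(2) − (1)(-3) = 9
A_4→A_5: (1)(-1) − (-9)(2) = 17
A_5→A_6: (-9)(-6) − (-8)(-1) = 46
A_6→A_1: (-8)(-6) − (-2)(-6) = 36
Σ = 154
Area = |Σ|/2 = 77.
Hole:
Apply Gauss's area formula: 2A = Σ (x_i·y_{i+1} − x_{i+1}·y_i), indices taken mod 4.
Cross-terms: 5, 0, -12, 17  ⇒  Σ = 10
Area = |Σ|/2 = 5.
Net area = 77 − 5 = 72.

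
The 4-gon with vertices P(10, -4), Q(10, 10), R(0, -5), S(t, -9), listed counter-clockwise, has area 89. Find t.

Write out the shoelace sum; only the two edges meeting at S involve t:
2·Area = [(0·(-9) − t·(-5)) + (t·(-4) − 10·(-9))] + 90
       = 1·t + 180 = 178
⇒ t = -2.

-2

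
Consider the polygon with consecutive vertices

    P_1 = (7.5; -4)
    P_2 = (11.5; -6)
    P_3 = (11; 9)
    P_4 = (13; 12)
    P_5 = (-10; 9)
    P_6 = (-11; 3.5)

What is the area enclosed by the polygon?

Apply the shoelace (surveyor's) formula: 2A = Σ (x_i·y_{i+1} − x_{i+1}·y_i), indices taken mod 6.
Σ = (1) + (169.5) + (15) + (237) + (64) + (17.75) = 504.25
Area = |Σ|/2 = 252.125.

252.125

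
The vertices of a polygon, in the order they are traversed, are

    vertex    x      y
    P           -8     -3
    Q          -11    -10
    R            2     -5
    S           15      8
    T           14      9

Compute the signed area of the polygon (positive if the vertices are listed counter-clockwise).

133

Σ = (47) + (75) + (91) + (23) + (30) = 266
Signed area = Σ/2 = 133 (positive ⇒ counter-clockwise traversal).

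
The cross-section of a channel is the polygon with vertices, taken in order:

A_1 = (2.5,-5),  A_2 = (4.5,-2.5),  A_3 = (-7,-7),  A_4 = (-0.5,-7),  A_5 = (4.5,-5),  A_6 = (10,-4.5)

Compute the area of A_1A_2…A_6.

Apply the shoelace (surveyor's) formula: 2A = Σ (x_i·y_{i+1} − x_{i+1}·y_i), indices taken mod 6.
Σ = (16.25) + (-49) + (45.5) + (34) + (29.75) + (-38.75) = 37.75
Area = |Σ|/2 = 18.875.

18.875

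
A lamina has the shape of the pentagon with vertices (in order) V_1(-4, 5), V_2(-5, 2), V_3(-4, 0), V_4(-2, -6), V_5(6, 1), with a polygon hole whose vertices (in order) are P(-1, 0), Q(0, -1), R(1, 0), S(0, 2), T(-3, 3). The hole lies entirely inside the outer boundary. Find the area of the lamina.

Outer boundary:
Apply the shoelace formula: 2A = Σ (x_i·y_{i+1} − x_{i+1}·y_i), indices taken mod 5.
Cross-terms: 17, 8, 24, 34, 34  ⇒  Σ = 117
Area = |Σ|/2 = 58.5.
Hole:
P→Q: (-1)(-1) − (0)(0) = 1
Q→R: (0)(0) − (1)(-1) = 1
R→S: (1)(2) − (0)(0) = 2
S→T: (0)(3) − (-3)(2) = 6
T→P: (-3)(0) − (-1)(3) = 3
Σ = 13
Area = |Σ|/2 = 6.5.
Net area = 58.5 − 6.5 = 52.

52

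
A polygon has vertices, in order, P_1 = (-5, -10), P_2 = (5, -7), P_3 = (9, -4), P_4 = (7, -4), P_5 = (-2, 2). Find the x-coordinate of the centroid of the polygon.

49/78

Apply the shoelace (surveyor's) formula. First the cross-terms c_i = x_i·y_{i+1} − x_{i+1}·y_i:
  85, 43, -8, 6, 30  ⇒  2A = 156, A = 78.
Then Σ (x_i + x_{i+1})·c_i = 294, so x̄ = 294 / (6·78) = 49/78.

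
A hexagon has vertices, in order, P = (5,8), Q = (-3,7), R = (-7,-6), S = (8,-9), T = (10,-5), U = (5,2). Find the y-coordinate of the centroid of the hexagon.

-208/181

Apply the shoelace (surveyor's) formula. First the cross-terms c_i = x_i·y_{i+1} − x_{i+1}·y_i:
  59, 67, 111, 50, 45, 30  ⇒  2A = 362, A = 181.
Then Σ (y_i + y_{i+1})·c_i = -1248, so ȳ = -1248 / (6·181) = -208/181.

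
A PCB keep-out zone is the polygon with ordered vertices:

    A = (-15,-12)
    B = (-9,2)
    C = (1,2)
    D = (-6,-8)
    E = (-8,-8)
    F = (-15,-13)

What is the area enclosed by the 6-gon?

Apply the shoelace formula: 2A = Σ (x_i·y_{i+1} − x_{i+1}·y_i), indices taken mod 6.
Σ = (-138) + (-20) + (4) + (-16) + (-16) + (-15) = -201
Area = |Σ|/2 = 100.5.

100.5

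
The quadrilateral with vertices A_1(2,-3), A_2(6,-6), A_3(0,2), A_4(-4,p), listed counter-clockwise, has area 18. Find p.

The doubled signed area Σ (x_i y_{i+1} − x_{i+1} y_i) is linear in p.
With p=0 it equals 38; the coefficient of p is -2 (from the two edges through A_4).
So -2·p + 38 = 2·18 = 36 ⇒ p = 1.

1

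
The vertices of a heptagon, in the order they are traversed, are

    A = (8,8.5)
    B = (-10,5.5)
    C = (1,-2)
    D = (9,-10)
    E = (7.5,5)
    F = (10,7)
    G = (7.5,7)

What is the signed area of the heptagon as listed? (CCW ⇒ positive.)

A→B: (8)(5.5) − (-10)(8.5) = 129
B→C: (-10)(-2) − (1)(5.5) = 14.5
C→D: (1)(-10) − (9)(-2) = 8
D→E: (9)(5) − (7.5)(-10) = 120
E→F: (7.5)(7) − (10)(5) = 2.5
F→G: (10)(7) − (7.5)(7) = 17.5
G→A: (7.5)(8.5) − (8)(7) = 7.75
Σ = 299.25
Signed area = Σ/2 = 149.625 (positive ⇒ counter-clockwise traversal).

149.625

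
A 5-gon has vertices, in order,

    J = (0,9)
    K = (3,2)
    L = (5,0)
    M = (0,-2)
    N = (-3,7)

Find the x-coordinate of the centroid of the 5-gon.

Apply the shoelace (surveyor's) formula. First the cross-terms c_i = x_i·y_{i+1} − x_{i+1}·y_i:
  -27, -10, -10, -6, -27  ⇒  2A = -80, A = -40.
Then Σ (x_i + x_{i+1})·c_i = -112, so x̄ = -112 / (6·(-40)) = 7/15.

7/15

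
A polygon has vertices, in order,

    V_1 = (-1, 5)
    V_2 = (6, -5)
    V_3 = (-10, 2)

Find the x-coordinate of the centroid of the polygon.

Apply the shoelace formula. First the cross-terms c_i = x_i·y_{i+1} − x_{i+1}·y_i:
  -25, -38, -48  ⇒  2A = -111, A = -55.5.
Then Σ (x_i + x_{i+1})·c_i = 555, so x̄ = 555 / (6·(-55.5)) = -5/3.

-5/3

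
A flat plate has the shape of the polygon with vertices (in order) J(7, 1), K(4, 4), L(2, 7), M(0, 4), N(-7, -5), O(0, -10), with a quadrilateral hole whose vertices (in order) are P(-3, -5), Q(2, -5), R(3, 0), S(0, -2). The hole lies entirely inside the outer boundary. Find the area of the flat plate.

Outer boundary:
Apply the shoelace (surveyor's) formula: 2A = Σ (x_i·y_{i+1} − x_{i+1}·y_i), indices taken mod 6.
Cross-terms: 24, 20, 8, 28, 70, 70  ⇒  Σ = 220
Area = |Σ|/2 = 110.
Hole:
Apply Gauss's area formula: 2A = Σ (x_i·y_{i+1} − x_{i+1}·y_i), indices taken mod 4.
Σ = (25) + (15) + (-6) + (-6) = 28
Area = |Σ|/2 = 14.
Net area = 110 − 14 = 96.

96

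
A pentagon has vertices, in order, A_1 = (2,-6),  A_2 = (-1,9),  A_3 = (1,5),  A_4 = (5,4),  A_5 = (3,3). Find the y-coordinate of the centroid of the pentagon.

Apply the shoelace formula. First the cross-terms c_i = x_i·y_{i+1} − x_{i+1}·y_i:
  12, -14, -21, 3, -24  ⇒  2A = -44, A = -22.
Then Σ (y_i + y_{i+1})·c_i = -256, so ȳ = -256 / (6·(-22)) = 64/33.

64/33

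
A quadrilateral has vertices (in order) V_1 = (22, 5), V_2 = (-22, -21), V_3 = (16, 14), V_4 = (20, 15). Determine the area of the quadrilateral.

Apply Gauss's area formula: 2A = Σ (x_i·y_{i+1} − x_{i+1}·y_i), indices taken mod 4.
Cross-terms: -352, 28, -40, -230  ⇒  Σ = -594
Area = |Σ|/2 = 297.

297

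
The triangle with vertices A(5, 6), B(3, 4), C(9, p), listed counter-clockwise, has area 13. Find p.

Write out the shoelace sum; only the two edges meeting at C involve p:
2·Area = [(3·p − 9·4) + (9·6 − 5·p)] + 2
       = -2·p + 20 = 26
⇒ p = -3.

-3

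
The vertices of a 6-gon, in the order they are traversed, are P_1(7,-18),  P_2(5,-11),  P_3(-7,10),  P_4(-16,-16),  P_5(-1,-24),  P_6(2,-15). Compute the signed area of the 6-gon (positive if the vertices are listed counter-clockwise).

379

Apply the surveyor's formula: 2A = Σ (x_i·y_{i+1} − x_{i+1}·y_i), indices taken mod 6.
Cross-terms: 13, -27, 272, 368, 63, 69  ⇒  Σ = 758
Signed area = Σ/2 = 379 (positive ⇒ counter-clockwise traversal).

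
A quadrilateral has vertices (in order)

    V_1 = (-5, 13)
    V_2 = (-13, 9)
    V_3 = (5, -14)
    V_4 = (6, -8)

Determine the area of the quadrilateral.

171.5

Σ = (124) + (137) + (44) + (38) = 343
Area = |Σ|/2 = 171.5.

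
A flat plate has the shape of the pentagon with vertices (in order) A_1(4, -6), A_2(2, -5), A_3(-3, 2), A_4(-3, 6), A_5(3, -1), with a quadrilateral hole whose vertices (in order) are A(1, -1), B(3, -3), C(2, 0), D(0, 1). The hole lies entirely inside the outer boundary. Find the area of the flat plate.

26.5

Outer boundary:
Apply the shoelace (surveyor's) formula: 2A = Σ (x_i·y_{i+1} − x_{i+1}·y_i), indices taken mod 5.
Cross-terms: -8, -11, -12, -15, -14  ⇒  Σ = -60
Area = |Σ|/2 = 30.
Hole:
Apply the shoelace (surveyor's) formula: 2A = Σ (x_i·y_{i+1} − x_{i+1}·y_i), indices taken mod 4.
Σ = (0) + (6) + (2) + (-1) = 7
Area = |Σ|/2 = 3.5.
Net area = 30 − 3.5 = 26.5.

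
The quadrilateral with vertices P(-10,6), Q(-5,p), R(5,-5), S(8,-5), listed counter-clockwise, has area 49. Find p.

-2

The doubled signed area Σ (x_i y_{i+1} − x_{i+1} y_i) is linear in p.
With p=0 it equals 68; the coefficient of p is -15 (from the two edges through Q).
So -15·p + 68 = 2·49 = 98 ⇒ p = -2.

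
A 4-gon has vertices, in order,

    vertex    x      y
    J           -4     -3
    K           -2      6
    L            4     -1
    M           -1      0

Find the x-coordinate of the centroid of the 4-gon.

-59/75

Apply the shoelace formula. First the cross-terms c_i = x_i·y_{i+1} − x_{i+1}·y_i:
  -30, -22, -1, 3  ⇒  2A = -50, A = -25.
Then Σ (x_i + x_{i+1})·c_i = 118, so x̄ = 118 / (6·(-25)) = -59/75.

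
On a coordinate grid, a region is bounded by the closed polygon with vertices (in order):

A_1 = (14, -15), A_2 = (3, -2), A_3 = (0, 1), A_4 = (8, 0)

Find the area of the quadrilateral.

54

Cross-terms: 17, 3, -8, -120  ⇒  Σ = -108
Area = |Σ|/2 = 54.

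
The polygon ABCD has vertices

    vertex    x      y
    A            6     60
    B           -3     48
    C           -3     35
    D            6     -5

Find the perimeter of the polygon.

|AB| = √((-9)² + (-12)²) = √225 = 15
|BC| = √((0)² + (-13)²) = √169 = 13
|CD| = √((9)² + (-40)²) = √1681 = 41
|DA| = √((0)² + (65)²) = √4225 = 65
Perimeter = 15 + 13 + 41 + 65 = 134.

134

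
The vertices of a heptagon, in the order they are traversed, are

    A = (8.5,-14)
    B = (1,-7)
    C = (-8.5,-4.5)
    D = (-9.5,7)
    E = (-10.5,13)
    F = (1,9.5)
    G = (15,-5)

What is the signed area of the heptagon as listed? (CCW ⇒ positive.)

-344.75

Apply the surveyor's formula: 2A = Σ (x_i·y_{i+1} − x_{i+1}·y_i), indices taken mod 7.
A→B: (8.5)(-7) − (1)(-14) = -45.5
B→C: (1)(-4.5) − (-8.5)(-7) = -64
C→D: (-8.5)(7) − (-9.5)(-4.5) = -102.25
D→E: (-9.5)(13) − (-10.5)(7) = -50
E→F: (-10.5)(9.5) − (1)(13) = -112.75
F→G: (1)(-5) − (15)(9.5) = -147.5
G→A: (15)(-14) − (8.5)(-5) = -167.5
Σ = -689.5
Signed area = Σ/2 = -344.75 (negative ⇒ clockwise traversal).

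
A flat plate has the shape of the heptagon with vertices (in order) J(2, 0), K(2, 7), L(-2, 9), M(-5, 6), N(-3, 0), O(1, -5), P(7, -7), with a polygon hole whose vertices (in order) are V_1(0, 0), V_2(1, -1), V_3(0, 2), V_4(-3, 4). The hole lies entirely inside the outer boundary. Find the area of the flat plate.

Outer boundary:
Apply the surveyor's formula: 2A = Σ (x_i·y_{i+1} − x_{i+1}·y_i), indices taken mod 7.
Cross-terms: 14, 32, 33, 18, 15, 28, 14  ⇒  Σ = 154
Area = |Σ|/2 = 77.
Hole:
Apply the surveyor's formula: 2A = Σ (x_i·y_{i+1} − x_{i+1}·y_i), indices taken mod 4.
Σ = (0) + (2) + (6) + (0) = 8
Area = |Σ|/2 = 4.
Net area = 77 − 4 = 73.

73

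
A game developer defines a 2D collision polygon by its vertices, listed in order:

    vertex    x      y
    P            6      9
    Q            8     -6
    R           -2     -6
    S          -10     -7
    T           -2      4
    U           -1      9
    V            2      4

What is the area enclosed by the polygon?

155

Σ = (-108) + (-60) + (-46) + (-54) + (-14) + (-22) + (-6) = -310
Area = |Σ|/2 = 155.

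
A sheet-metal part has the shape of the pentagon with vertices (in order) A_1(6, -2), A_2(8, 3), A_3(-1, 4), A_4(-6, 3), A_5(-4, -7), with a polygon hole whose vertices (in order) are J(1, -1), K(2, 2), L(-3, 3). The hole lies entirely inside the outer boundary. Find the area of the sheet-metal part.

89

Outer boundary:
Apply the shoelace formula: 2A = Σ (x_i·y_{i+1} − x_{i+1}·y_i), indices taken mod 5.
A_1→A_2: (6)(3) − (8)(-2) = 34
A_2→A_3: (8)(4) − (-1)(3) = 35
A_3→A_4: (-1)(3) − (-6)(4) = 21
A_4→A_5: (-6)(-7) − (-4)(3) = 54
A_5→A_1: (-4)(-2) − (6)(-7) = 50
Σ = 194
Area = |Σ|/2 = 97.
Hole:
Apply the shoelace formula: 2A = Σ (x_i·y_{i+1} − x_{i+1}·y_i), indices taken mod 3.
Cross-terms: 4, 12, 0  ⇒  Σ = 16
Area = |Σ|/2 = 8.
Net area = 97 − 8 = 89.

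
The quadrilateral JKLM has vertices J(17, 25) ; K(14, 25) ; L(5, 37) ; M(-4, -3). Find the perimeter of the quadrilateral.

|JK| = √((-3)² + (0)²) = √9 = 3
|KL| = √((-9)² + (12)²) = √225 = 15
|LM| = √((-9)² + (-40)²) = √1681 = 41
|MJ| = √((21)² + (28)²) = √1225 = 35
Perimeter = 3 + 15 + 41 + 35 = 94.

94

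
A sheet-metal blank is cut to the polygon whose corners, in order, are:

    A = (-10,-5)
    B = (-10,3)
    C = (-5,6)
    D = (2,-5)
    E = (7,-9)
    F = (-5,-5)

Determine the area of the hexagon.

100

Apply the shoelace (surveyor's) formula: 2A = Σ (x_i·y_{i+1} − x_{i+1}·y_i), indices taken mod 6.
A→B: (-10)(3) − (-10)(-5) = -80
B→C: (-10)(6) − (-5)(3) = -45
C→D: (-5)(-5) − (2)(6) = 13
D→E: (2)(-9) − (7)(-5) = 17
E→F: (7)(-5) − (-5)(-9) = -80
F→A: (-5)(-5) − (-10)(-5) = -25
Σ = -200
Area = |Σ|/2 = 100.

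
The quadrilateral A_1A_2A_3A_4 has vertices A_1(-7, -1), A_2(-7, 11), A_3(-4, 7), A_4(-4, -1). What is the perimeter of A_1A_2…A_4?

28

|A_1A_2| = √((0)² + (12)²) = √144 = 12
|A_2A_3| = √((3)² + (-4)²) = √25 = 5
|A_3A_4| = √((0)² + (-8)²) = √64 = 8
|A_4A_1| = √((-3)² + (0)²) = √9 = 3
Perimeter = 12 + 5 + 8 + 3 = 28.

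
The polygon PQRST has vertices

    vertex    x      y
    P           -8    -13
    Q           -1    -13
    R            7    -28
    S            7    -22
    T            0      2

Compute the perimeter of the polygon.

|PQ| = √((7)² + (0)²) = √49 = 7
|QR| = √((8)² + (-15)²) = √289 = 17
|RS| = √((0)² + (6)²) = √36 = 6
|ST| = √((-7)² + (24)²) = √625 = 25
|TP| = √((-8)² + (-15)²) = √289 = 17
Perimeter = 7 + 17 + 6 + 25 + 17 = 72.

72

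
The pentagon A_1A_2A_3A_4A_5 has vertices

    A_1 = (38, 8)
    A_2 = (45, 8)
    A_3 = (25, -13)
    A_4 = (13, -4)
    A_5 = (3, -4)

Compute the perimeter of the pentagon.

98

|A_1A_2| = √((7)² + (0)²) = √49 = 7
|A_2A_3| = √((-20)² + (-21)²) = √841 = 29
|A_3A_4| = √((-12)² + (9)²) = √225 = 15
|A_4A_5| = √((-10)² + (0)²) = √100 = 10
|A_5A_1| = √((35)² + (12)²) = √1369 = 37
Perimeter = 7 + 29 + 15 + 10 + 37 = 98.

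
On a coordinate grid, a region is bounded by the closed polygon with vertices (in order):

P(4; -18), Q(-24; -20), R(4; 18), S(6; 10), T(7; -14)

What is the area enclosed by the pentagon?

Σ = (-512) + (-352) + (-68) + (-154) + (-70) = -1156
Area = |Σ|/2 = 578.

578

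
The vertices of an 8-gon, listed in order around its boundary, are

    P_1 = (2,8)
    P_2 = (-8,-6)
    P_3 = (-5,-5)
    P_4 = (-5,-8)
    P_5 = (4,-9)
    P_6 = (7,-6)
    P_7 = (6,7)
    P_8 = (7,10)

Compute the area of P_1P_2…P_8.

162.5

Σ = (52) + (10) + (15) + (77) + (39) + (85) + (11) + (36) = 325
Area = |Σ|/2 = 162.5.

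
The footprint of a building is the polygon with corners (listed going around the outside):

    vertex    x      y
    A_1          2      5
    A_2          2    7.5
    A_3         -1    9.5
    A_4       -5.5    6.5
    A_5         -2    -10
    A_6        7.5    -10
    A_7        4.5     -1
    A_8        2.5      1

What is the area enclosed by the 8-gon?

147.625

Apply Gauss's area formula: 2A = Σ (x_i·y_{i+1} − x_{i+1}·y_i), indices taken mod 8.
A_1→A_2: (2)(7.5) − (2)(5) = 5
A_2→A_3: (2)(9.5) − (-1)(7.5) = 26.5
A_3→A_4: (-1)(6.5) − (-5.5)(9.5) = 45.75
A_4→A_5: (-5.5)(-10) − (-2)(6.5) = 68
A_5→A_6: (-2)(-10) − (7.5)(-10) = 95
A_6→A_7: (7.5)(-1) − (4.5)(-10) = 37.5
A_7→A_8: (4.5)(1) − (2.5)(-1) = 7
A_8→A_1: (2.5)(5) − (2)(1) = 10.5
Σ = 295.25
Area = |Σ|/2 = 147.625.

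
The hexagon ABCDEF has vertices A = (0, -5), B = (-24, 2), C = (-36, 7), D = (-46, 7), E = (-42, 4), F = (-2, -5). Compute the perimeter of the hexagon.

96

|AB| = √((-24)² + (7)²) = √625 = 25
|BC| = √((-12)² + (5)²) = √169 = 13
|CD| = √((-10)² + (0)²) = √100 = 10
|DE| = √((4)² + (-3)²) = √25 = 5
|EF| = √((40)² + (-9)²) = √1681 = 41
|FA| = √((2)² + (0)²) = √4 = 2
Perimeter = 25 + 13 + 10 + 5 + 41 + 2 = 96.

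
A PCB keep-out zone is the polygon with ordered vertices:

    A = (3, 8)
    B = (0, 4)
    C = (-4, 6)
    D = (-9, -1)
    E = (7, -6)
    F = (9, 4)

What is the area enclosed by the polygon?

Apply Gauss's area formula: 2A = Σ (x_i·y_{i+1} − x_{i+1}·y_i), indices taken mod 6.
Σ = (12) + (16) + (58) + (61) + (82) + (60) = 289
Area = |Σ|/2 = 144.5.

144.5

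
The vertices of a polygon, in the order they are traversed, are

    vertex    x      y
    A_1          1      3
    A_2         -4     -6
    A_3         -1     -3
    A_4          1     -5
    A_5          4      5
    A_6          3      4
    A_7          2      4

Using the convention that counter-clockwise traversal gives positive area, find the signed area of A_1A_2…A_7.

26

Apply the surveyor's formula: 2A = Σ (x_i·y_{i+1} − x_{i+1}·y_i), indices taken mod 7.
Σ = (6) + (6) + (8) + (25) + (1) + (4) + (2) = 52
Signed area = Σ/2 = 26 (positive ⇒ counter-clockwise traversal).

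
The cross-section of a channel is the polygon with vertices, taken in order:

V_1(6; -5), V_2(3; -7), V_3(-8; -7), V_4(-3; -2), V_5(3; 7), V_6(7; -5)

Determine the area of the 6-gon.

96.5

Cross-terms: -27, -77, -5, -15, -64, -5  ⇒  Σ = -193
Area = |Σ|/2 = 96.5.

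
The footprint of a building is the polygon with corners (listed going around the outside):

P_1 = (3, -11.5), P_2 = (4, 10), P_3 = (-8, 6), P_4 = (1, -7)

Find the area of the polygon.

Σ = (76) + (104) + (50) + (9.5) = 239.5
Area = |Σ|/2 = 119.75.

119.75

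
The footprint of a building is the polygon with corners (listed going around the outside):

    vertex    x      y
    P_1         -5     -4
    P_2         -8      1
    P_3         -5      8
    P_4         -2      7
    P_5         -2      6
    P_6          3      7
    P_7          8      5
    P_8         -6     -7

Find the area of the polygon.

111.5

Σ = (-37) + (-59) + (-19) + (2) + (-32) + (-41) + (-26) + (-11) = -223
Area = |Σ|/2 = 111.5.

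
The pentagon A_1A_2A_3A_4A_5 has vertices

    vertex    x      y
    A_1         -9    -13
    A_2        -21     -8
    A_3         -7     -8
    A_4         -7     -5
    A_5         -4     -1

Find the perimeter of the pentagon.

48

|A_1A_2| = √((-12)² + (5)²) = √169 = 13
|A_2A_3| = √((14)² + (0)²) = √196 = 14
|A_3A_4| = √((0)² + (3)²) = √9 = 3
|A_4A_5| = √((3)² + (4)²) = √25 = 5
|A_5A_1| = √((-5)² + (-12)²) = √169 = 13
Perimeter = 13 + 14 + 3 + 5 + 13 = 48.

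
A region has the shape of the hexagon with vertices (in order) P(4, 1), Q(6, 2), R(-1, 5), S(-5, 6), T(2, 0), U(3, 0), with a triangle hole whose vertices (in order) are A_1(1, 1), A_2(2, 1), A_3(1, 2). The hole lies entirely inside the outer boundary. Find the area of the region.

21.5

Outer boundary:
Σ = (2) + (32) + (19) + (-12) + (0) + (3) = 44
Area = |Σ|/2 = 22.
Hole:
Σ = (-1) + (3) + (-1) = 1
Area = |Σ|/2 = 0.5.
Net area = 22 − 0.5 = 21.5.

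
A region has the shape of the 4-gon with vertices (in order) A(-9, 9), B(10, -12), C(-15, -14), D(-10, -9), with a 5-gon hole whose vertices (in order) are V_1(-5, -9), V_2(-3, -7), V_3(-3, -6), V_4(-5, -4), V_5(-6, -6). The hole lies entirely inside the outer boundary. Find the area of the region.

230.5

Outer boundary:
Σ = (18) + (-320) + (-5) + (-171) = -478
Area = |Σ|/2 = 239.
Hole:
V_1→V_2: (-5)(-7) − (-3)(-9) = 8
V_2→V_3: (-3)(-6) − (-3)(-7) = -3
V_3→V_4: (-3)(-4) − (-5)(-6) = -18
V_4→V_5: (-5)(-6) − (-6)(-4) = 6
V_5→V_1: (-6)(-9) − (-5)(-6) = 24
Σ = 17
Area = |Σ|/2 = 8.5.
Net area = 239 − 8.5 = 230.5.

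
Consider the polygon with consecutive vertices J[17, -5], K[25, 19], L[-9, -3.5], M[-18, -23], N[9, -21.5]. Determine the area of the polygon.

Cross-terms: 448, 83.5, 144, 594, 320.5  ⇒  Σ = 1590
Area = |Σ|/2 = 795.

795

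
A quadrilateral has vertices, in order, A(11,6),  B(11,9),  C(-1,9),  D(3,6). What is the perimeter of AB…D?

|AB| = √((0)² + (3)²) = √9 = 3
|BC| = √((-12)² + (0)²) = √144 = 12
|CD| = √((4)² + (-3)²) = √25 = 5
|DA| = √((8)² + (0)²) = √64 = 8
Perimeter = 3 + 12 + 5 + 8 = 28.

28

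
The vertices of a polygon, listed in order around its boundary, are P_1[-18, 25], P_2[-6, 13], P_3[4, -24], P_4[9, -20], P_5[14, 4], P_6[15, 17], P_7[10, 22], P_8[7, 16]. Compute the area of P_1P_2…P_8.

633.5

Apply the shoelace (surveyor's) formula: 2A = Σ (x_i·y_{i+1} − x_{i+1}·y_i), indices taken mod 8.
P_1→P_2: (-18)(13) − (-6)(25) = -84
P_2→P_3: (-6)(-24) − (4)(13) = 92
P_3→P_4: (4)(-20) − (9)(-24) = 136
P_4→P_5: (9)(4) − (14)(-20) = 316
P_5→P_6: (14)(17) − (15)(4) = 178
P_6→P_7: (15)(22) − (10)(17) = 160
P_7→P_8: (10)(16) − (7)(22) = 6
P_8→P_1: (7)(25) − (-18)(16) = 463
Σ = 1267
Area = |Σ|/2 = 633.5.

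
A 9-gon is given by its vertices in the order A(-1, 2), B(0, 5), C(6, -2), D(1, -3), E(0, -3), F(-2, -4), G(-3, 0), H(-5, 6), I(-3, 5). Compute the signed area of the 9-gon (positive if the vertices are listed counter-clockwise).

A→B: (-1)(5) − (0)(2) = -5
B→C: (0)(-2) − (6)(5) = -30
C→D: (6)(-3) − (1)(-2) = -16
D→E: (1)(-3) − (0)(-3) = -3
E→F: (0)(-4) − (-2)(-3) = -6
F→G: (-2)(0) − (-3)(-4) = -12
G→H: (-3)(6) − (-5)(0) = -18
H→I: (-5)(5) − (-3)(6) = -7
I→A: (-3)(2) − (-1)(5) = -1
Σ = -98
Signed area = Σ/2 = -49 (negative ⇒ clockwise traversal).

-49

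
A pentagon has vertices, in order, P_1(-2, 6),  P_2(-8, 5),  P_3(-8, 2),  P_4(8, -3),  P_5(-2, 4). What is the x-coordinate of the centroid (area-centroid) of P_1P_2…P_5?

Apply the shoelace formula. First the cross-terms c_i = x_i·y_{i+1} − x_{i+1}·y_i:
  38, 24, 8, 26, -4  ⇒  2A = 92, A = 46.
Then Σ (x_i + x_{i+1})·c_i = -592, so x̄ = -592 / (6·46) = -148/69.

-148/69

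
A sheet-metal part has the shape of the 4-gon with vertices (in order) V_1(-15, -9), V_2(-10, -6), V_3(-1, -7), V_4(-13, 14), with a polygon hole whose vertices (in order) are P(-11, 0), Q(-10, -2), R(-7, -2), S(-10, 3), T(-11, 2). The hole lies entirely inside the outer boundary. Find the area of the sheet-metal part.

Outer boundary:
Apply Gauss's area formula: 2A = Σ (x_i·y_{i+1} − x_{i+1}·y_i), indices taken mod 4.
Cross-terms: 0, 64, -105, 327  ⇒  Σ = 286
Area = |Σ|/2 = 143.
Hole:
Apply the surveyor's formula: 2A = Σ (x_i·y_{i+1} − x_{i+1}·y_i), indices taken mod 5.
Σ = (22) + (6) + (-41) + (13) + (22) = 22
Area = |Σ|/2 = 11.
Net area = 143 − 11 = 132.

132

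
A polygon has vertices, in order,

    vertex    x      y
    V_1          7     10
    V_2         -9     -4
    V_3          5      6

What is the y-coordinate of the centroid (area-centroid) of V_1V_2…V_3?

Apply the shoelace formula. First the cross-terms c_i = x_i·y_{i+1} − x_{i+1}·y_i:
  62, -34, 8  ⇒  2A = 36, A = 18.
Then Σ (y_i + y_{i+1})·c_i = 432, so ȳ = 432 / (6·18) = 4.

4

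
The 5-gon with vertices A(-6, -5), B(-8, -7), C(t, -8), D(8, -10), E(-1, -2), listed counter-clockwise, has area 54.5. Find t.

The doubled signed area Σ (x_i y_{i+1} − x_{i+1} y_i) is linear in t.
With t=0 it equals 97; the coefficient of t is -3 (from the two edges through C).
So -3·t + 97 = 2·54.5 = 109 ⇒ t = -4.

-4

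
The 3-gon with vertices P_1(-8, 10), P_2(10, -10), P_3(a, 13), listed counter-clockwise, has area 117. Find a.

1

The doubled signed area Σ (x_i y_{i+1} − x_{i+1} y_i) is linear in a.
With a=0 it equals 214; the coefficient of a is 20 (from the two edges through P_3).
So 20·a + 214 = 2·117 = 234 ⇒ a = 1.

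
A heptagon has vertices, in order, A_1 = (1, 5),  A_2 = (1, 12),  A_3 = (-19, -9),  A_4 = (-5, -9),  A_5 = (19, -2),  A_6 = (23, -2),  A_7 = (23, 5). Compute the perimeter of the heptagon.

|A_1A_2| = √((0)² + (7)²) = √49 = 7
|A_2A_3| = √((-20)² + (-21)²) = √841 = 29
|A_3A_4| = √((14)² + (0)²) = √196 = 14
|A_4A_5| = √((24)² + (7)²) = √625 = 25
|A_5A_6| = √((4)² + (0)²) = √16 = 4
|A_6A_7| = √((0)² + (7)²) = √49 = 7
|A_7A_1| = √((-22)² + (0)²) = √484 = 22
Perimeter = 7 + 29 + 14 + 25 + 4 + 7 + 22 = 108.

108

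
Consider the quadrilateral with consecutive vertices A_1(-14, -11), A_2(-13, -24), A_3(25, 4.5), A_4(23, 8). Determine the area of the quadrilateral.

345

Apply the surveyor's formula: 2A = Σ (x_i·y_{i+1} − x_{i+1}·y_i), indices taken mod 4.
Σ = (193) + (541.5) + (96.5) + (-141) = 690
Area = |Σ|/2 = 345.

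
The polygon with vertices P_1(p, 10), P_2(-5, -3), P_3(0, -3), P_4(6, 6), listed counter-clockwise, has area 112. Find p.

-9

The doubled signed area Σ (x_i y_{i+1} − x_{i+1} y_i) is linear in p.
With p=0 it equals 143; the coefficient of p is -9 (from the two edges through P_1).
So -9·p + 143 = 2·112 = 224 ⇒ p = -9.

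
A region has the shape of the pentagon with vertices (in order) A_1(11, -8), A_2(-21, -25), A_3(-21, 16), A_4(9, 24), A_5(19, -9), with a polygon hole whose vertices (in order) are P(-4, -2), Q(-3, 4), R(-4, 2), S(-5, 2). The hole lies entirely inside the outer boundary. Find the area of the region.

Outer boundary:
Σ = (-443) + (-861) + (-648) + (-537) + (-53) = -2542
Area = |Σ|/2 = 1271.
Hole:
Apply Gauss's area formula: 2A = Σ (x_i·y_{i+1} − x_{i+1}·y_i), indices taken mod 4.
P→Q: (-4)(4) − (-3)(-2) = -22
Q→R: (-3)(2) − (-4)(4) = 10
R→S: (-4)(2) − (-5)(2) = 2
S→P: (-5)(-2) − (-4)(2) = 18
Σ = 8
Area = |Σ|/2 = 4.
Net area = 1271 − 4 = 1267.

1267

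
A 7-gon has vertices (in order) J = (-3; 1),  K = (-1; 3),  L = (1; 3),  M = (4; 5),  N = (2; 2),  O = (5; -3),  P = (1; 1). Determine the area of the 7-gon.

Apply Gauss's area formula: 2A = Σ (x_i·y_{i+1} − x_{i+1}·y_i), indices taken mod 7.
Σ = (-8) + (-6) + (-7) + (-2) + (-16) + (8) + (4) = -27
Area = |Σ|/2 = 13.5.

13.5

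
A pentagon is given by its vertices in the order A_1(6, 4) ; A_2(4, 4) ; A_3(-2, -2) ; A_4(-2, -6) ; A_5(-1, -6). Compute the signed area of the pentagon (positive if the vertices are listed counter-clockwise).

A_1→A_2: (6)(4) − (4)(4) = 8
A_2→A_3: (4)(-2) − (-2)(4) = 0
A_3→A_4: (-2)(-6) − (-2)(-2) = 8
A_4→A_5: (-2)(-6) − (-1)(-6) = 6
A_5→A_1: (-1)(4) − (6)(-6) = 32
Σ = 54
Signed area = Σ/2 = 27 (positive ⇒ counter-clockwise traversal).

27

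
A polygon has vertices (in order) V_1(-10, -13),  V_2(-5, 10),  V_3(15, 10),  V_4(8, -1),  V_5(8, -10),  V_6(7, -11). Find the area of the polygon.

375.5

Apply the surveyor's formula: 2A = Σ (x_i·y_{i+1} − x_{i+1}·y_i), indices taken mod 6.
Σ = (-165) + (-200) + (-95) + (-72) + (-18) + (-201) = -751
Area = |Σ|/2 = 375.5.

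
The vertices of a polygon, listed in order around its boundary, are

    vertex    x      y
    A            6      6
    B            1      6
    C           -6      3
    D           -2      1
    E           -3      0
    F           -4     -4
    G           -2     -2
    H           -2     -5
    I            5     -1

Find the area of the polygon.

Apply the shoelace formula: 2A = Σ (x_i·y_{i+1} − x_{i+1}·y_i), indices taken mod 9.
A→B: (6)(6) − (1)(6) = 30
B→C: (1)(3) − (-6)(6) = 39
C→D: (-6)(1) − (-2)(3) = 0
D→E: (-2)(0) − (-3)(1) = 3
E→F: (-3)(-4) − (-4)(0) = 12
F→G: (-4)(-2) − (-2)(-4) = 0
G→H: (-2)(-5) − (-2)(-2) = 6
H→I: (-2)(-1) − (5)(-5) = 27
I→A: (5)(6) − (6)(-1) = 36
Σ = 153
Area = |Σ|/2 = 76.5.

76.5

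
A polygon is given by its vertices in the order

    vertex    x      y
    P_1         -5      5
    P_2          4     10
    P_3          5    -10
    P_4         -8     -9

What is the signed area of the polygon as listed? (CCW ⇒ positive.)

-185

Σ = (-70) + (-90) + (-125) + (-85) = -370
Signed area = Σ/2 = -185 (negative ⇒ clockwise traversal).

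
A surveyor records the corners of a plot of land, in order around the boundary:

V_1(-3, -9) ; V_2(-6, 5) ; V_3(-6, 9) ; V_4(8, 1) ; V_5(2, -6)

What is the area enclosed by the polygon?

128.5

Apply the shoelace formula: 2A = Σ (x_i·y_{i+1} − x_{i+1}·y_i), indices taken mod 5.
V_1→V_2: (-3)(5) − (-6)(-9) = -69
V_2→V_3: (-6)(9) − (-6)(5) = -24
V_3→V_4: (-6)(1) − (8)(9) = -78
V_4→V_5: (8)(-6) − (2)(1) = -50
V_5→V_1: (2)(-9) − (-3)(-6) = -36
Σ = -257
Area = |Σ|/2 = 128.5.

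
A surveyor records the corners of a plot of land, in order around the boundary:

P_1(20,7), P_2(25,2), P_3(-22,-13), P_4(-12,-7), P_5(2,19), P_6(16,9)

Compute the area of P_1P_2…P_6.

493

Apply the surveyor's formula: 2A = Σ (x_i·y_{i+1} − x_{i+1}·y_i), indices taken mod 6.
Σ = (-135) + (-281) + (-2) + (-214) + (-286) + (-68) = -986
Area = |Σ|/2 = 493.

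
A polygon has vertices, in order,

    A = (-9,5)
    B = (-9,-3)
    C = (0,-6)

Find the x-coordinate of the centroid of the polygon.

-6

Apply the shoelace (surveyor's) formula. First the cross-terms c_i = x_i·y_{i+1} − x_{i+1}·y_i:
  72, 54, -54  ⇒  2A = 72, A = 36.
Then Σ (x_i + x_{i+1})·c_i = -1296, so x̄ = -1296 / (6·36) = -6.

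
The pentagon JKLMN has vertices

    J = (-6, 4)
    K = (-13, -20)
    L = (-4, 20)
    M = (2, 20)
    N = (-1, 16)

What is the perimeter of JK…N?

90

|JK| = √((-7)² + (-24)²) = √625 = 25
|KL| = √((9)² + (40)²) = √1681 = 41
|LM| = √((6)² + (0)²) = √36 = 6
|MN| = √((-3)² + (-4)²) = √25 = 5
|NJ| = √((-5)² + (-12)²) = √169 = 13
Perimeter = 25 + 41 + 6 + 5 + 13 = 90.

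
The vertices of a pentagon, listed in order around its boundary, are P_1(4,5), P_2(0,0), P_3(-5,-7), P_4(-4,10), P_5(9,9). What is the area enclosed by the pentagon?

97.5

Apply the surveyor's formula: 2A = Σ (x_i·y_{i+1} − x_{i+1}·y_i), indices taken mod 5.
Cross-terms: 0, 0, -78, -126, 9  ⇒  Σ = -195
Area = |Σ|/2 = 97.5.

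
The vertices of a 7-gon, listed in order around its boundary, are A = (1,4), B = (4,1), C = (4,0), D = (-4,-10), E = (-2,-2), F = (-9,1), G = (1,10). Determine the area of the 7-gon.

94

Σ = (-15) + (-4) + (-40) + (-12) + (-20) + (-91) + (-6) = -188
Area = |Σ|/2 = 94.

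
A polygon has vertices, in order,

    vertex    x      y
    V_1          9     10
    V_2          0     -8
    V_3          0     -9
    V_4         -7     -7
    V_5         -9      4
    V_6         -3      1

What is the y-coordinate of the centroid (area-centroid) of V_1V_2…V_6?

Apply the shoelace (surveyor's) formula. First the cross-terms c_i = x_i·y_{i+1} − x_{i+1}·y_i:
  -72, 0, -63, -91, 3, -39  ⇒  2A = -262, A = -131.
Then Σ (y_i + y_{i+1})·c_i = 723, so ȳ = 723 / (6·(-131)) = -241/262.

-241/262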